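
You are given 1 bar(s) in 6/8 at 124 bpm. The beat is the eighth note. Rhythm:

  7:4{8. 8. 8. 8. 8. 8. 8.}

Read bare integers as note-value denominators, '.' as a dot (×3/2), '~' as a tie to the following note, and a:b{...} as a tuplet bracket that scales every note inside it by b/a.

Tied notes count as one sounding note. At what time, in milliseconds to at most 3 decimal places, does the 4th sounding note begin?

note 4 onset = 18/7b = 1244.24ms

1. 0.0ms @ 0 + 414.747ms (6/7)
2. 414.747ms @ 6/7 + 414.747ms (6/7)
3. 829.493ms @ 12/7 + 414.747ms (6/7)
4. 1244.24ms @ 18/7 + 414.747ms (6/7)
5. 1658.986ms @ 24/7 + 414.747ms (6/7)
6. 2073.733ms @ 30/7 + 414.747ms (6/7)
7. 2488.479ms @ 36/7 + 414.747ms (6/7)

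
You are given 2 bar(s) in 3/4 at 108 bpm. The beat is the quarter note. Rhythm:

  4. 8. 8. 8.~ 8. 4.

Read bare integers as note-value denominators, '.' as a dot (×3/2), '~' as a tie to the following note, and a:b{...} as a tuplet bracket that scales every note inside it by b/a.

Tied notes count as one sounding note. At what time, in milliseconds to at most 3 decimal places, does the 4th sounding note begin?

note 4 onset = 3b = 1666.667ms

1. 0.0ms @ 0 + 833.333ms (3/2)
2. 833.333ms @ 3/2 + 416.667ms (3/4)
3. 1250.0ms @ 9/4 + 416.667ms (3/4)
4. 1666.667ms @ 3 + 833.333ms (3/2)
5. 2500.0ms @ 9/2 + 833.333ms (3/2)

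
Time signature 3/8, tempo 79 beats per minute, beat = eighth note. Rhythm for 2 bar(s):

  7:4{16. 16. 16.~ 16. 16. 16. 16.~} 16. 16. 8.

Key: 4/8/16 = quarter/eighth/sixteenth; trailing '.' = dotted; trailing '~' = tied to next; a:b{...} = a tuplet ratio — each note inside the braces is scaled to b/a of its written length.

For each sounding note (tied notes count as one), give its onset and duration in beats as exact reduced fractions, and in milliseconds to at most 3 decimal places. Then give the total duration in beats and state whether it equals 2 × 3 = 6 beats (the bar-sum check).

1) 0.0ms=0b +325.497ms=3/7b
2) 325.497ms=3/7b +325.497ms=3/7b
3) 650.995ms=6/7b +650.995ms=6/7b
4) 1301.989ms=12/7b +325.497ms=3/7b
5) 1627.486ms=15/7b +325.497ms=3/7b
6) 1952.984ms=18/7b +895.118ms=33/28b
7) 2848.101ms=15/4b +569.62ms=3/4b
8) 3417.722ms=9/2b +1139.241ms=3/2b
Σ=6b of 6 (79bpm 3/8) — PASS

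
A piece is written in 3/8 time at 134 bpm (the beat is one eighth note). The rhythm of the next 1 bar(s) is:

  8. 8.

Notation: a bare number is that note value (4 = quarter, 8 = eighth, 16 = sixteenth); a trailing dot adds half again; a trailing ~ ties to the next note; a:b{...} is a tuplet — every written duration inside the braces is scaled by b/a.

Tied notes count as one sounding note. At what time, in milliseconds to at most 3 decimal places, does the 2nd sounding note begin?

note 2 onset = 3/2b = 671.642ms

1. 0.0ms @ 0 + 671.642ms (3/2)
2. 671.642ms @ 3/2 + 671.642ms (3/2)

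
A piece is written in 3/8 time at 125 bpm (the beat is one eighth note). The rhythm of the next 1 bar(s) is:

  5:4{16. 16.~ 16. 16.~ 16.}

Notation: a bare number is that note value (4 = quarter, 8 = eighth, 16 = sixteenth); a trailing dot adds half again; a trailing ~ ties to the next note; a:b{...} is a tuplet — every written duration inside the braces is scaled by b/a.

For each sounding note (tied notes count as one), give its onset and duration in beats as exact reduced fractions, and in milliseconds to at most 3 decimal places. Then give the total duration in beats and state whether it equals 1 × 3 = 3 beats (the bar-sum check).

1) 0.0ms=0b +288.0ms=3/5b
2) 288.0ms=3/5b +576.0ms=6/5b
3) 864.0ms=9/5b +576.0ms=6/5b
Σ=3b of 3 (125bpm 3/8) — PASS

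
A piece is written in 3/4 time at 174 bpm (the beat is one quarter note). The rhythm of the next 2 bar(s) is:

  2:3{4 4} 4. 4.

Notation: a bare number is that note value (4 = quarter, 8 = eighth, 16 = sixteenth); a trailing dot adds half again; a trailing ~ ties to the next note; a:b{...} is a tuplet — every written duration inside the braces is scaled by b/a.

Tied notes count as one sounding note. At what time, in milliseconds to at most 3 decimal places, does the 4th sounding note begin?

1. 0.0ms @ 0 + 517.241ms (3/2)
2. 517.241ms @ 3/2 + 517.241ms (3/2)
3. 1034.483ms @ 3 + 517.241ms (3/2)
4. 1551.724ms @ 9/2 + 517.241ms (3/2)

note 4 onset = 9/2b = 1551.724ms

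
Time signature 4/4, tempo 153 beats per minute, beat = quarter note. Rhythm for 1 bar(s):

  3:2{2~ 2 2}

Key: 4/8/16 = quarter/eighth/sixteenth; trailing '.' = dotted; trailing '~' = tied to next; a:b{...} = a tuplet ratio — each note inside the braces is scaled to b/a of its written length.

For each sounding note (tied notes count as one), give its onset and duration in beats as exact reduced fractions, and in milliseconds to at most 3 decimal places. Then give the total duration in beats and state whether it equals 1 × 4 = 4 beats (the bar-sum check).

1) 0.0ms=0b +1045.752ms=8/3b
2) 1045.752ms=8/3b +522.876ms=4/3b
Σ=4b of 4 (153bpm 4/4) — PASS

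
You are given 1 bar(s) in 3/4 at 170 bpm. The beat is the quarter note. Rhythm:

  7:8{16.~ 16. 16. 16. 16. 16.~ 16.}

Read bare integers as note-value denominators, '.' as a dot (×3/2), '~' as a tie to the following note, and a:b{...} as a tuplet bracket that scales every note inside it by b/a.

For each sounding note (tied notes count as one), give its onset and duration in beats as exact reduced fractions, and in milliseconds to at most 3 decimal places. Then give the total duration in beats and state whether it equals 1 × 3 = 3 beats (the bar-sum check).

1) 0.0ms=0b +302.521ms=6/7b
2) 302.521ms=6/7b +151.261ms=3/7b
3) 453.782ms=9/7b +151.261ms=3/7b
4) 605.042ms=12/7b +151.261ms=3/7b
5) 756.303ms=15/7b +302.521ms=6/7b
Σ=3b of 3 (170bpm 3/4) — PASS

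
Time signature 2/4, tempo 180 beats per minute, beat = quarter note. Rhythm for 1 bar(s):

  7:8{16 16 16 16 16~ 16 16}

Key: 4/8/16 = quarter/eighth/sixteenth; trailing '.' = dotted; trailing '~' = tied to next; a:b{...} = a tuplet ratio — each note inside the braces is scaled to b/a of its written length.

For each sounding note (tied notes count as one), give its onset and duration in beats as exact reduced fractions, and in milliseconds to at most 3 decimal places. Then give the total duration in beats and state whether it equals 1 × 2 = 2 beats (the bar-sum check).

1) 0.0ms=0b +95.238ms=2/7b
2) 95.238ms=2/7b +95.238ms=2/7b
3) 190.476ms=4/7b +95.238ms=2/7b
4) 285.714ms=6/7b +95.238ms=2/7b
5) 380.952ms=8/7b +190.476ms=4/7b
6) 571.429ms=12/7b +95.238ms=2/7b
Σ=2b of 2 (180bpm 2/4) — PASS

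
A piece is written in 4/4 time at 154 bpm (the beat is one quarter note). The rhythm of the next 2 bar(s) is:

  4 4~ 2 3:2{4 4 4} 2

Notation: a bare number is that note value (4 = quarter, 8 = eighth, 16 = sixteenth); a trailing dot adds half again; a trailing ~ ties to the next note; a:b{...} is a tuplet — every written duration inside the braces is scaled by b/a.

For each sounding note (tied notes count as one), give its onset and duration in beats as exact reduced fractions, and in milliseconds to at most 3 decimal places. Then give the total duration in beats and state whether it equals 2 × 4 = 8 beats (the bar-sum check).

1) 0.0ms=0b +389.61ms=1b
2) 389.61ms=1b +1168.831ms=3b
3) 1558.442ms=4b +259.74ms=2/3b
4) 1818.182ms=14/3b +259.74ms=2/3b
5) 2077.922ms=16/3b +259.74ms=2/3b
6) 2337.662ms=6b +779.221ms=2b
Σ=8b of 8 (154bpm 4/4) — PASS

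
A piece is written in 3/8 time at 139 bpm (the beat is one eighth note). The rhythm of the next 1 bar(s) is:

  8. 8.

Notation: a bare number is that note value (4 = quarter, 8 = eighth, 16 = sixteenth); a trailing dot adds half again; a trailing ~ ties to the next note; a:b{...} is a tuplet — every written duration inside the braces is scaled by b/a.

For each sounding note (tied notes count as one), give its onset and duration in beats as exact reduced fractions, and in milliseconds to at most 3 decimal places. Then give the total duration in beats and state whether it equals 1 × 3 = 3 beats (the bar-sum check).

1) 0.0ms=0b +647.482ms=3/2b
2) 647.482ms=3/2b +647.482ms=3/2b
Σ=3b of 3 (139bpm 3/8) — PASS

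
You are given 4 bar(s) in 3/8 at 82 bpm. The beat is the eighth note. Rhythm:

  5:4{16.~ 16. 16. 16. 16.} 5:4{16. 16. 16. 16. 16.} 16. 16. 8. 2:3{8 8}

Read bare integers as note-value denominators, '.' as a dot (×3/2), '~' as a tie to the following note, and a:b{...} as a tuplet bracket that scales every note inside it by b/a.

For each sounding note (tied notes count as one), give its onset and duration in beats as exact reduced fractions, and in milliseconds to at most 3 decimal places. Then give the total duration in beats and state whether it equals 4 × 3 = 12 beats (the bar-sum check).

1) 0.0ms=0b +878.049ms=6/5b
2) 878.049ms=6/5b +439.024ms=3/5b
3) 1317.073ms=9/5b +439.024ms=3/5b
4) 1756.098ms=12/5b +439.024ms=3/5b
5) 2195.122ms=3b +439.024ms=3/5b
6) 2634.146ms=18/5b +439.024ms=3/5b
7) 3073.171ms=21/5b +439.024ms=3/5b
8) 3512.195ms=24/5b +439.024ms=3/5b
9) 3951.22ms=27/5b +439.024ms=3/5b
10) 4390.244ms=6b +548.78ms=3/4b
11) 4939.024ms=27/4b +548.78ms=3/4b
12) 5487.805ms=15/2b +1097.561ms=3/2b
13) 6585.366ms=9b +1097.561ms=3/2b
14) 7682.927ms=21/2b +1097.561ms=3/2b
Σ=12b of 12 (82bpm 3/8) — PASS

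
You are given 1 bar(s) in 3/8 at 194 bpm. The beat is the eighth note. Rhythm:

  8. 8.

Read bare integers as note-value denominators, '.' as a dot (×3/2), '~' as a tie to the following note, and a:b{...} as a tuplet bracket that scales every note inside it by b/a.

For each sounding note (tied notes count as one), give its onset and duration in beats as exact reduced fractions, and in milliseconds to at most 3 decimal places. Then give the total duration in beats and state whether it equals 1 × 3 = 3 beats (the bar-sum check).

1) 0.0ms=0b +463.918ms=3/2b
2) 463.918ms=3/2b +463.918ms=3/2b
Σ=3b of 3 (194bpm 3/8) — PASS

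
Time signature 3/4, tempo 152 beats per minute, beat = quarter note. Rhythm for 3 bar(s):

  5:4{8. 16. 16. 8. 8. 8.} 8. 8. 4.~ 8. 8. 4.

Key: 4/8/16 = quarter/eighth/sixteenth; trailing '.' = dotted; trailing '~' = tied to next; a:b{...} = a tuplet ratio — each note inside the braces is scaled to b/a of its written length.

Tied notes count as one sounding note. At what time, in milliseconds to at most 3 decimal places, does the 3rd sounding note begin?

1. 0.0ms @ 0 + 236.842ms (3/5)
2. 236.842ms @ 3/5 + 118.421ms (3/10)
3. 355.263ms @ 9/10 + 118.421ms (3/10)
4. 473.684ms @ 6/5 + 236.842ms (3/5)
5. 710.526ms @ 9/5 + 236.842ms (3/5)
6. 947.368ms @ 12/5 + 236.842ms (3/5)
7. 1184.211ms @ 3 + 296.053ms (3/4)
8. 1480.263ms @ 15/4 + 296.053ms (3/4)
9. 1776.316ms @ 9/2 + 888.158ms (9/4)
10. 2664.474ms @ 27/4 + 296.053ms (3/4)
11. 2960.526ms @ 15/2 + 592.105ms (3/2)

note 3 onset = 9/10b = 355.263ms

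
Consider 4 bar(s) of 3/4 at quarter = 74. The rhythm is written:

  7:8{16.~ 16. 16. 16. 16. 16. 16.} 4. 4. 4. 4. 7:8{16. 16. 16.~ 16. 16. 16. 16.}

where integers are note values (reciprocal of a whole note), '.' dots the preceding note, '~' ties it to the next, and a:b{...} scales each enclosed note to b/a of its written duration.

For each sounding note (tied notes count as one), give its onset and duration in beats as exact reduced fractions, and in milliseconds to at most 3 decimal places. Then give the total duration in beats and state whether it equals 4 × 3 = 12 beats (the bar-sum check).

1) 0.0ms=0b +694.981ms=6/7b
2) 694.981ms=6/7b +347.49ms=3/7b
3) 1042.471ms=9/7b +347.49ms=3/7b
4) 1389.961ms=12/7b +347.49ms=3/7b
5) 1737.452ms=15/7b +347.49ms=3/7b
6) 2084.942ms=18/7b +347.49ms=3/7b
7) 2432.432ms=3b +1216.216ms=3/2b
8) 3648.649ms=9/2b +1216.216ms=3/2b
9) 4864.865ms=6b +1216.216ms=3/2b
10) 6081.081ms=15/2b +1216.216ms=3/2b
11) 7297.297ms=9b +347.49ms=3/7b
12) 7644.788ms=66/7b +347.49ms=3/7b
13) 7992.278ms=69/7b +694.981ms=6/7b
14) 8687.259ms=75/7b +347.49ms=3/7b
15) 9034.749ms=78/7b +347.49ms=3/7b
16) 9382.239ms=81/7b +347.49ms=3/7b
Σ=12b of 12 (74bpm 3/4) — PASS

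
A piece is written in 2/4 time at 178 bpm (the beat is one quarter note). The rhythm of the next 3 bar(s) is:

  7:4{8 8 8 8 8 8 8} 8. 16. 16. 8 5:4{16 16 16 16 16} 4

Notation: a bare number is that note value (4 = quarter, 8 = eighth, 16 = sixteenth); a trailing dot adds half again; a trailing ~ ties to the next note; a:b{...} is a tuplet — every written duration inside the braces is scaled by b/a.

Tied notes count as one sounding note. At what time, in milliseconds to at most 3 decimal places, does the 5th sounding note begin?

note 5 onset = 8/7b = 385.233ms

1. 0.0ms @ 0 + 96.308ms (2/7)
2. 96.308ms @ 2/7 + 96.308ms (2/7)
3. 192.616ms @ 4/7 + 96.308ms (2/7)
4. 288.925ms @ 6/7 + 96.308ms (2/7)
5. 385.233ms @ 8/7 + 96.308ms (2/7)
6. 481.541ms @ 10/7 + 96.308ms (2/7)
7. 577.849ms @ 12/7 + 96.308ms (2/7)
8. 674.157ms @ 2 + 252.809ms (3/4)
9. 926.966ms @ 11/4 + 126.404ms (3/8)
10. 1053.371ms @ 25/8 + 126.404ms (3/8)
11. 1179.775ms @ 7/2 + 168.539ms (1/2)
12. 1348.315ms @ 4 + 67.416ms (1/5)
13. 1415.73ms @ 21/5 + 67.416ms (1/5)
14. 1483.146ms @ 22/5 + 67.416ms (1/5)
15. 1550.562ms @ 23/5 + 67.416ms (1/5)
16. 1617.978ms @ 24/5 + 67.416ms (1/5)
17. 1685.393ms @ 5 + 337.079ms (1)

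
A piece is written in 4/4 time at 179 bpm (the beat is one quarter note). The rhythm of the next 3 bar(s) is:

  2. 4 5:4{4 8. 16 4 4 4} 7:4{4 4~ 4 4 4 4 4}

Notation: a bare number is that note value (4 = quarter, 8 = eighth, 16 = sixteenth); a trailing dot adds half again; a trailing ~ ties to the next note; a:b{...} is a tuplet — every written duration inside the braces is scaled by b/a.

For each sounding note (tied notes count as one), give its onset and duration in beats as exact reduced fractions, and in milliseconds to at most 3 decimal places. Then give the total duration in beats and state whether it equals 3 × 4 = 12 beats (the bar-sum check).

1) 0.0ms=0b +1005.587ms=3b
2) 1005.587ms=3b +335.196ms=1b
3) 1340.782ms=4b +268.156ms=4/5b
4) 1608.939ms=24/5b +201.117ms=3/5b
5) 1810.056ms=27/5b +67.039ms=1/5b
6) 1877.095ms=28/5b +268.156ms=4/5b
7) 2145.251ms=32/5b +268.156ms=4/5b
8) 2413.408ms=36/5b +268.156ms=4/5b
9) 2681.564ms=8b +191.54ms=4/7b
10) 2873.105ms=60/7b +383.081ms=8/7b
11) 3256.185ms=68/7b +191.54ms=4/7b
12) 3447.725ms=72/7b +191.54ms=4/7b
13) 3639.266ms=76/7b +191.54ms=4/7b
14) 3830.806ms=80/7b +191.54ms=4/7b
Σ=12b of 12 (179bpm 4/4) — PASS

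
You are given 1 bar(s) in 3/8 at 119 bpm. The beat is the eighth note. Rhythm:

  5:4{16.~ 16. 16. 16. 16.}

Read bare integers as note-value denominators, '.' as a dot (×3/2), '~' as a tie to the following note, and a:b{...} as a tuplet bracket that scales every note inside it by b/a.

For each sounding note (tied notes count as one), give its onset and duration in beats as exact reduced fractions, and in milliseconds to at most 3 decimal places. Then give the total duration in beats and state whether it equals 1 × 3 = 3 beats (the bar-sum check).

1) 0.0ms=0b +605.042ms=6/5b
2) 605.042ms=6/5b +302.521ms=3/5b
3) 907.563ms=9/5b +302.521ms=3/5b
4) 1210.084ms=12/5b +302.521ms=3/5b
Σ=3b of 3 (119bpm 3/8) — PASS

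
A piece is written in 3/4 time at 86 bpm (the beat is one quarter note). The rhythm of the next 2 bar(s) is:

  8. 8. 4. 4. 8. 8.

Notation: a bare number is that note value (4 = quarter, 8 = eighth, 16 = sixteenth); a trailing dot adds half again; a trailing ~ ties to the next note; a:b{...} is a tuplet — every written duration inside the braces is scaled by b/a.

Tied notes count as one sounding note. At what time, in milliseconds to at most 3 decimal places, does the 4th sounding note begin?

note 4 onset = 3b = 2093.023ms

1. 0.0ms @ 0 + 523.256ms (3/4)
2. 523.256ms @ 3/4 + 523.256ms (3/4)
3. 1046.512ms @ 3/2 + 1046.512ms (3/2)
4. 2093.023ms @ 3 + 1046.512ms (3/2)
5. 3139.535ms @ 9/2 + 523.256ms (3/4)
6. 3662.791ms @ 21/4 + 523.256ms (3/4)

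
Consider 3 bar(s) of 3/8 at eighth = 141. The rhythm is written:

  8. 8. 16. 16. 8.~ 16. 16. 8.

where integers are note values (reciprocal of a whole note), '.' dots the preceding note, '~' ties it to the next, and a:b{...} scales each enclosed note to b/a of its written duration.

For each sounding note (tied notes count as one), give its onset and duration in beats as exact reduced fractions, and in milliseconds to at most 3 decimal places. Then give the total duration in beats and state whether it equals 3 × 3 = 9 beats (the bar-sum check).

1) 0.0ms=0b +638.298ms=3/2b
2) 638.298ms=3/2b +638.298ms=3/2b
3) 1276.596ms=3b +319.149ms=3/4b
4) 1595.745ms=15/4b +319.149ms=3/4b
5) 1914.894ms=9/2b +957.447ms=9/4b
6) 2872.34ms=27/4b +319.149ms=3/4b
7) 3191.489ms=15/2b +638.298ms=3/2b
Σ=9b of 9 (141bpm 3/8) — PASS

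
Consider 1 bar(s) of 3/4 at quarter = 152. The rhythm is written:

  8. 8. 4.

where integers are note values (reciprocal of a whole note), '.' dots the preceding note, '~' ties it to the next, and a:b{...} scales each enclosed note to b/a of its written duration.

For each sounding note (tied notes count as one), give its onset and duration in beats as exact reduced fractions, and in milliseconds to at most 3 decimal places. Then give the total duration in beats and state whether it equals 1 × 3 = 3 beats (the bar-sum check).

1) 0.0ms=0b +296.053ms=3/4b
2) 296.053ms=3/4b +296.053ms=3/4b
3) 592.105ms=3/2b +592.105ms=3/2b
Σ=3b of 3 (152bpm 3/4) — PASS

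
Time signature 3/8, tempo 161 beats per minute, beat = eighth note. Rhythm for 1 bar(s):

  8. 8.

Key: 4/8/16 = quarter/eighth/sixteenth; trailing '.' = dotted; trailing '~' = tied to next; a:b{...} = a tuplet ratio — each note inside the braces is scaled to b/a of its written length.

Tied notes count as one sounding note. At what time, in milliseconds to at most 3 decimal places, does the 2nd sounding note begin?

note 2 onset = 3/2b = 559.006ms

1. 0.0ms @ 0 + 559.006ms (3/2)
2. 559.006ms @ 3/2 + 559.006ms (3/2)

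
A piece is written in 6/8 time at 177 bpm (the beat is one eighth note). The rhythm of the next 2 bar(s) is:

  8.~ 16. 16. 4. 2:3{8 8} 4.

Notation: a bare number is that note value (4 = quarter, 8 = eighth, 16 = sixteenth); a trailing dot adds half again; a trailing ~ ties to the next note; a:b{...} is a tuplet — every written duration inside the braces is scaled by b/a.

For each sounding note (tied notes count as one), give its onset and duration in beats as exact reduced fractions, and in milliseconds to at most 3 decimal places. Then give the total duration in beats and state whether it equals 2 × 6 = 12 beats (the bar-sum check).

1) 0.0ms=0b +762.712ms=9/4b
2) 762.712ms=9/4b +254.237ms=3/4b
3) 1016.949ms=3b +1016.949ms=3b
4) 2033.898ms=6b +508.475ms=3/2b
5) 2542.373ms=15/2b +508.475ms=3/2b
6) 3050.847ms=9b +1016.949ms=3b
Σ=12b of 12 (177bpm 6/8) — PASS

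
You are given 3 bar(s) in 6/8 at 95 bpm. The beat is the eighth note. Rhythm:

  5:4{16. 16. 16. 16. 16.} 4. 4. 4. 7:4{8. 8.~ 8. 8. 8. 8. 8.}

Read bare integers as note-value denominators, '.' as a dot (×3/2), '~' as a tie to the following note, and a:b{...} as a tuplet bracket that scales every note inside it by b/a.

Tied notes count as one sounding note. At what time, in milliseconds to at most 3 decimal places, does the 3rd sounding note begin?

note 3 onset = 6/5b = 757.895ms

1. 0.0ms @ 0 + 378.947ms (3/5)
2. 378.947ms @ 3/5 + 378.947ms (3/5)
3. 757.895ms @ 6/5 + 378.947ms (3/5)
4. 1136.842ms @ 9/5 + 378.947ms (3/5)
5. 1515.789ms @ 12/5 + 378.947ms (3/5)
6. 1894.737ms @ 3 + 1894.737ms (3)
7. 3789.474ms @ 6 + 1894.737ms (3)
8. 5684.211ms @ 9 + 1894.737ms (3)
9. 7578.947ms @ 12 + 541.353ms (6/7)
10. 8120.301ms @ 90/7 + 1082.707ms (12/7)
11. 9203.008ms @ 102/7 + 541.353ms (6/7)
12. 9744.361ms @ 108/7 + 541.353ms (6/7)
13. 10285.714ms @ 114/7 + 541.353ms (6/7)
14. 10827.068ms @ 120/7 + 541.353ms (6/7)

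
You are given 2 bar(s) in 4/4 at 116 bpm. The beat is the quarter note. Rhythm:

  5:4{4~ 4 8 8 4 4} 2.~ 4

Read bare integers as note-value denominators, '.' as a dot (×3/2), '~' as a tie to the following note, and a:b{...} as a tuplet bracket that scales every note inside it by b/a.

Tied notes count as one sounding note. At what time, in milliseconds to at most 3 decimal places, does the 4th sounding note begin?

1. 0.0ms @ 0 + 827.586ms (8/5)
2. 827.586ms @ 8/5 + 206.897ms (2/5)
3. 1034.483ms @ 2 + 206.897ms (2/5)
4. 1241.379ms @ 12/5 + 413.793ms (4/5)
5. 1655.172ms @ 16/5 + 413.793ms (4/5)
6. 2068.966ms @ 4 + 2068.966ms (4)

note 4 onset = 12/5b = 1241.379ms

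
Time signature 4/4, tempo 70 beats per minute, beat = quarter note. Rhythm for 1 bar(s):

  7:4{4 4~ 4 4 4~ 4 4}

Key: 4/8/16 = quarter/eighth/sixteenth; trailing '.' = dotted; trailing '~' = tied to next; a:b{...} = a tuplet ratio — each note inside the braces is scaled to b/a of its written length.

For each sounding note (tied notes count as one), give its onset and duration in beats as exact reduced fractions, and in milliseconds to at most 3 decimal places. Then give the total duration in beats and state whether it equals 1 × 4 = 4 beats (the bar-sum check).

1) 0.0ms=0b +489.796ms=4/7b
2) 489.796ms=4/7b +979.592ms=8/7b
3) 1469.388ms=12/7b +489.796ms=4/7b
4) 1959.184ms=16/7b +979.592ms=8/7b
5) 2938.776ms=24/7b +489.796ms=4/7b
Σ=4b of 4 (70bpm 4/4) — PASS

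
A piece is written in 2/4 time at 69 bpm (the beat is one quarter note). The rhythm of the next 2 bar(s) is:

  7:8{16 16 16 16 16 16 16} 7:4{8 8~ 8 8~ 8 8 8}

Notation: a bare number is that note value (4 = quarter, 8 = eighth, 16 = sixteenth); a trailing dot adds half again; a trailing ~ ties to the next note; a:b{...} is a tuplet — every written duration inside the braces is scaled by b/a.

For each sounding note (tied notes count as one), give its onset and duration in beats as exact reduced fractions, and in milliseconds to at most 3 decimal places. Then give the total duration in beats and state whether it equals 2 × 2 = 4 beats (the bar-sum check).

1) 0.0ms=0b +248.447ms=2/7b
2) 248.447ms=2/7b +248.447ms=2/7b
3) 496.894ms=4/7b +248.447ms=2/7b
4) 745.342ms=6/7b +248.447ms=2/7b
5) 993.789ms=8/7b +248.447ms=2/7b
6) 1242.236ms=10/7b +248.447ms=2/7b
7) 1490.683ms=12/7b +248.447ms=2/7b
8) 1739.13ms=2b +248.447ms=2/7b
9) 1987.578ms=16/7b +496.894ms=4/7b
10) 2484.472ms=20/7b +496.894ms=4/7b
11) 2981.366ms=24/7b +248.447ms=2/7b
12) 3229.814ms=26/7b +248.447ms=2/7b
Σ=4b of 4 (69bpm 2/4) — PASS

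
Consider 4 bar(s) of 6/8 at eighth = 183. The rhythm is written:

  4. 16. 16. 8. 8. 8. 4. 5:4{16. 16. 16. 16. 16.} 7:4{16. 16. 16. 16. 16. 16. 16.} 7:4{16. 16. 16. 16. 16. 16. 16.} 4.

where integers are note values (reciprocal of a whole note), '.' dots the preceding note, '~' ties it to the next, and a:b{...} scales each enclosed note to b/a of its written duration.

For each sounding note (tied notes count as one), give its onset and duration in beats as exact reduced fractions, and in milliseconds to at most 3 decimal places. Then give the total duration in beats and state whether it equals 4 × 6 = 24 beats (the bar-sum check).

1) 0.0ms=0b +983.607ms=3b
2) 983.607ms=3b +245.902ms=3/4b
3) 1229.508ms=15/4b +245.902ms=3/4b
4) 1475.41ms=9/2b +491.803ms=3/2b
5) 1967.213ms=6b +491.803ms=3/2b
6) 2459.016ms=15/2b +491.803ms=3/2b
7) 2950.82ms=9b +983.607ms=3b
8) 3934.426ms=12b +196.721ms=3/5b
9) 4131.148ms=63/5b +196.721ms=3/5b
10) 4327.869ms=66/5b +196.721ms=3/5b
11) 4524.59ms=69/5b +196.721ms=3/5b
12) 4721.311ms=72/5b +196.721ms=3/5b
13) 4918.033ms=15b +140.515ms=3/7b
14) 5058.548ms=108/7b +140.515ms=3/7b
15) 5199.063ms=111/7b +140.515ms=3/7b
16) 5339.578ms=114/7b +140.515ms=3/7b
17) 5480.094ms=117/7b +140.515ms=3/7b
18) 5620.609ms=120/7b +140.515ms=3/7b
19) 5761.124ms=123/7b +140.515ms=3/7b
20) 5901.639ms=18b +140.515ms=3/7b
21) 6042.155ms=129/7b +140.515ms=3/7b
22) 6182.67ms=132/7b +140.515ms=3/7b
23) 6323.185ms=135/7b +140.515ms=3/7b
24) 6463.7ms=138/7b +140.515ms=3/7b
25) 6604.215ms=141/7b +140.515ms=3/7b
26) 6744.731ms=144/7b +140.515ms=3/7b
27) 6885.246ms=21b +983.607ms=3b
Σ=24b of 24 (183bpm 6/8) — PASS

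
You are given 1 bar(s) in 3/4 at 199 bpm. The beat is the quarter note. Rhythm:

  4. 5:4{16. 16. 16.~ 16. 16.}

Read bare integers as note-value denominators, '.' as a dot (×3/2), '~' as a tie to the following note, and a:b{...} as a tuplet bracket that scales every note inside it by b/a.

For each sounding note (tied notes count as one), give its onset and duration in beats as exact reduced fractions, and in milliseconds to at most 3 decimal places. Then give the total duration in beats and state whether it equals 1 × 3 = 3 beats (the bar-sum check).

1) 0.0ms=0b +452.261ms=3/2b
2) 452.261ms=3/2b +90.452ms=3/10b
3) 542.714ms=9/5b +90.452ms=3/10b
4) 633.166ms=21/10b +180.905ms=3/5b
5) 814.07ms=27/10b +90.452ms=3/10b
Σ=3b of 3 (199bpm 3/4) — PASS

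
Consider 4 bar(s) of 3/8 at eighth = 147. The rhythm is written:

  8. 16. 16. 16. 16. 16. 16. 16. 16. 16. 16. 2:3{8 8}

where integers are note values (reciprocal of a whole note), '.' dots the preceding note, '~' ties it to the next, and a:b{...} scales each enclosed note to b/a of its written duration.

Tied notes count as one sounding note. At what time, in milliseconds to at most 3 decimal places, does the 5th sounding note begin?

1. 0.0ms @ 0 + 612.245ms (3/2)
2. 612.245ms @ 3/2 + 306.122ms (3/4)
3. 918.367ms @ 9/4 + 306.122ms (3/4)
4. 1224.49ms @ 3 + 306.122ms (3/4)
5. 1530.612ms @ 15/4 + 306.122ms (3/4)
6. 1836.735ms @ 9/2 + 306.122ms (3/4)
7. 2142.857ms @ 21/4 + 306.122ms (3/4)
8. 2448.98ms @ 6 + 306.122ms (3/4)
9. 2755.102ms @ 27/4 + 306.122ms (3/4)
10. 3061.224ms @ 15/2 + 306.122ms (3/4)
11. 3367.347ms @ 33/4 + 306.122ms (3/4)
12. 3673.469ms @ 9 + 612.245ms (3/2)
13. 4285.714ms @ 21/2 + 612.245ms (3/2)

note 5 onset = 15/4b = 1530.612ms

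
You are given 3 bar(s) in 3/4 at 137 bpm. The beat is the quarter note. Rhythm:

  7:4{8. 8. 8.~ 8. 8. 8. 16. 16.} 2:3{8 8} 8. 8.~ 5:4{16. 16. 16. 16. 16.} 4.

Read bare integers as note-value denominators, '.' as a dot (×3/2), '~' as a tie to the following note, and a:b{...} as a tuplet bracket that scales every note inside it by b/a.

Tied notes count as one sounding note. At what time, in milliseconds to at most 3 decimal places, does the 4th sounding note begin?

1. 0.0ms @ 0 + 187.696ms (3/7)
2. 187.696ms @ 3/7 + 187.696ms (3/7)
3. 375.391ms @ 6/7 + 375.391ms (6/7)
4. 750.782ms @ 12/7 + 187.696ms (3/7)
5. 938.478ms @ 15/7 + 187.696ms (3/7)
6. 1126.173ms @ 18/7 + 93.848ms (3/14)
7. 1220.021ms @ 39/14 + 93.848ms (3/14)
8. 1313.869ms @ 3 + 328.467ms (3/4)
9. 1642.336ms @ 15/4 + 328.467ms (3/4)
10. 1970.803ms @ 9/2 + 328.467ms (3/4)
11. 2299.27ms @ 21/4 + 459.854ms (21/20)
12. 2759.124ms @ 63/10 + 131.387ms (3/10)
13. 2890.511ms @ 33/5 + 131.387ms (3/10)
14. 3021.898ms @ 69/10 + 131.387ms (3/10)
15. 3153.285ms @ 36/5 + 131.387ms (3/10)
16. 3284.672ms @ 15/2 + 656.934ms (3/2)

note 4 onset = 12/7b = 750.782ms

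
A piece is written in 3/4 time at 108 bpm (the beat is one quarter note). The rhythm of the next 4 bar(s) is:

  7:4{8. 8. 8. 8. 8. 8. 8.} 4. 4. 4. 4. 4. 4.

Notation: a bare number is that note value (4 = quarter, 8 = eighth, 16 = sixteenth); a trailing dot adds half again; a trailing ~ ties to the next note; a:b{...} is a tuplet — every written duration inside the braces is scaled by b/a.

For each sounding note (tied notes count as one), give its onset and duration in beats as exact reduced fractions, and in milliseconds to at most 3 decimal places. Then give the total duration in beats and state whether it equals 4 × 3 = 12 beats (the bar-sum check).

1) 0.0ms=0b +238.095ms=3/7b
2) 238.095ms=3/7b +238.095ms=3/7b
3) 476.19ms=6/7b +238.095ms=3/7b
4) 714.286ms=9/7b +238.095ms=3/7b
5) 952.381ms=12/7b +238.095ms=3/7b
6) 1190.476ms=15/7b +238.095ms=3/7b
7) 1428.571ms=18/7b +238.095ms=3/7b
8) 1666.667ms=3b +833.333ms=3/2b
9) 2500.0ms=9/2b +833.333ms=3/2b
10) 3333.333ms=6b +833.333ms=3/2b
11) 4166.667ms=15/2b +833.333ms=3/2b
12) 5000.0ms=9b +833.333ms=3/2b
13) 5833.333ms=21/2b +833.333ms=3/2b
Σ=12b of 12 (108bpm 3/4) — PASS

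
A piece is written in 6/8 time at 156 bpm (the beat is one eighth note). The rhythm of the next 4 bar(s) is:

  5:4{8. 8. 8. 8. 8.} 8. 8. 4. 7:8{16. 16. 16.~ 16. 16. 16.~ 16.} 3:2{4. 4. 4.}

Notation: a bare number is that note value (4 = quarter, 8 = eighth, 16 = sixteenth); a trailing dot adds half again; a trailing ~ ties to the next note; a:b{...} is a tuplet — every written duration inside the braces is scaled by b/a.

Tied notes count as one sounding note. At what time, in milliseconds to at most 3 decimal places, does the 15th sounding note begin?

note 15 onset = 20b = 7692.308ms

1. 0.0ms @ 0 + 461.538ms (6/5)
2. 461.538ms @ 6/5 + 461.538ms (6/5)
3. 923.077ms @ 12/5 + 461.538ms (6/5)
4. 1384.615ms @ 18/5 + 461.538ms (6/5)
5. 1846.154ms @ 24/5 + 461.538ms (6/5)
6. 2307.692ms @ 6 + 576.923ms (3/2)
7. 2884.615ms @ 15/2 + 576.923ms (3/2)
8. 3461.538ms @ 9 + 1153.846ms (3)
9. 4615.385ms @ 12 + 329.67ms (6/7)
10. 4945.055ms @ 90/7 + 329.67ms (6/7)
11. 5274.725ms @ 96/7 + 659.341ms (12/7)
12. 5934.066ms @ 108/7 + 329.67ms (6/7)
13. 6263.736ms @ 114/7 + 659.341ms (12/7)
14. 6923.077ms @ 18 + 769.231ms (2)
15. 7692.308ms @ 20 + 769.231ms (2)
16. 8461.538ms @ 22 + 769.231ms (2)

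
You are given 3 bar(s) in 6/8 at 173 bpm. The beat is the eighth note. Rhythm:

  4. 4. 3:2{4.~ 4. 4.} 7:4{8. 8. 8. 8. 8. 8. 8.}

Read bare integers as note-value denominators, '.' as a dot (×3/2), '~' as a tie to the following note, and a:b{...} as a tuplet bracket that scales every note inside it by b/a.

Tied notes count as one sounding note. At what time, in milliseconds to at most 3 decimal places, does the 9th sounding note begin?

note 9 onset = 108/7b = 5350.95ms

1. 0.0ms @ 0 + 1040.462ms (3)
2. 1040.462ms @ 3 + 1040.462ms (3)
3. 2080.925ms @ 6 + 1387.283ms (4)
4. 3468.208ms @ 10 + 693.642ms (2)
5. 4161.85ms @ 12 + 297.275ms (6/7)
6. 4459.125ms @ 90/7 + 297.275ms (6/7)
7. 4756.4ms @ 96/7 + 297.275ms (6/7)
8. 5053.675ms @ 102/7 + 297.275ms (6/7)
9. 5350.95ms @ 108/7 + 297.275ms (6/7)
10. 5648.225ms @ 114/7 + 297.275ms (6/7)
11. 5945.5ms @ 120/7 + 297.275ms (6/7)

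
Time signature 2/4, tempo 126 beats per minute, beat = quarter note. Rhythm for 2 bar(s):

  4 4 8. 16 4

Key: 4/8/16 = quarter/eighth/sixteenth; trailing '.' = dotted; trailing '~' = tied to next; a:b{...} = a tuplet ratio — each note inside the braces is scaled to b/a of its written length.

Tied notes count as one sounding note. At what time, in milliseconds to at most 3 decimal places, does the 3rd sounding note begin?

note 3 onset = 2b = 952.381ms

1. 0.0ms @ 0 + 476.19ms (1)
2. 476.19ms @ 1 + 476.19ms (1)
3. 952.381ms @ 2 + 357.143ms (3/4)
4. 1309.524ms @ 11/4 + 119.048ms (1/4)
5. 1428.571ms @ 3 + 476.19ms (1)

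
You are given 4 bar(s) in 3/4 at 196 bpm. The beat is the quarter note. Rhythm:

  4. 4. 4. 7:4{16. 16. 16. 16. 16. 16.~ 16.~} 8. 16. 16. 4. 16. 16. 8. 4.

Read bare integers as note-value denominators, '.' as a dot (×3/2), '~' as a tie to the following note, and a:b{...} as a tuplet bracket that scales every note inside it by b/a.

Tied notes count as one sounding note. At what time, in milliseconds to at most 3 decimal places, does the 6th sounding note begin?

note 6 onset = 69/14b = 1508.746ms

1. 0.0ms @ 0 + 459.184ms (3/2)
2. 459.184ms @ 3/2 + 459.184ms (3/2)
3. 918.367ms @ 3 + 459.184ms (3/2)
4. 1377.551ms @ 9/2 + 65.598ms (3/14)
5. 1443.149ms @ 33/7 + 65.598ms (3/14)
6. 1508.746ms @ 69/14 + 65.598ms (3/14)
7. 1574.344ms @ 36/7 + 65.598ms (3/14)
8. 1639.942ms @ 75/14 + 65.598ms (3/14)
9. 1705.539ms @ 39/7 + 360.787ms (33/28)
10. 2066.327ms @ 27/4 + 114.796ms (3/8)
11. 2181.122ms @ 57/8 + 114.796ms (3/8)
12. 2295.918ms @ 15/2 + 459.184ms (3/2)
13. 2755.102ms @ 9 + 114.796ms (3/8)
14. 2869.898ms @ 75/8 + 114.796ms (3/8)
15. 2984.694ms @ 39/4 + 229.592ms (3/4)
16. 3214.286ms @ 21/2 + 459.184ms (3/2)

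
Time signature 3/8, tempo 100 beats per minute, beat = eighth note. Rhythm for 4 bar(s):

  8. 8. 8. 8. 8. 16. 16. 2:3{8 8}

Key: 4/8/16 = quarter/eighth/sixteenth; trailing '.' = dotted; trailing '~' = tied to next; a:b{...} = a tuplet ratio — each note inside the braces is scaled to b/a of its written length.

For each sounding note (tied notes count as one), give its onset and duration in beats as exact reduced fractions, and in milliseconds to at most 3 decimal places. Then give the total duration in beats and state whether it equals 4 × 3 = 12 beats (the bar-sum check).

1) 0.0ms=0b +900.0ms=3/2b
2) 900.0ms=3/2b +900.0ms=3/2b
3) 1800.0ms=3b +900.0ms=3/2b
4) 2700.0ms=9/2b +900.0ms=3/2b
5) 3600.0ms=6b +900.0ms=3/2b
6) 4500.0ms=15/2b +450.0ms=3/4b
7) 4950.0ms=33/4b +450.0ms=3/4b
8) 5400.0ms=9b +900.0ms=3/2b
9) 6300.0ms=21/2b +900.0ms=3/2b
Σ=12b of 12 (100bpm 3/8) — PASS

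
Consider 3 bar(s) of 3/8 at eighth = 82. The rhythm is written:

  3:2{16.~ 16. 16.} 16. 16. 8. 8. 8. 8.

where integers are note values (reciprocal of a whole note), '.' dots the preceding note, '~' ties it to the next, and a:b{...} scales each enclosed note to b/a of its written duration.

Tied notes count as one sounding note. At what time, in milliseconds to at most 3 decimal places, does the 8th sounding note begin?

note 8 onset = 15/2b = 5487.805ms

1. 0.0ms @ 0 + 731.707ms (1)
2. 731.707ms @ 1 + 365.854ms (1/2)
3. 1097.561ms @ 3/2 + 548.78ms (3/4)
4. 1646.341ms @ 9/4 + 548.78ms (3/4)
5. 2195.122ms @ 3 + 1097.561ms (3/2)
6. 3292.683ms @ 9/2 + 1097.561ms (3/2)
7. 4390.244ms @ 6 + 1097.561ms (3/2)
8. 5487.805ms @ 15/2 + 1097.561ms (3/2)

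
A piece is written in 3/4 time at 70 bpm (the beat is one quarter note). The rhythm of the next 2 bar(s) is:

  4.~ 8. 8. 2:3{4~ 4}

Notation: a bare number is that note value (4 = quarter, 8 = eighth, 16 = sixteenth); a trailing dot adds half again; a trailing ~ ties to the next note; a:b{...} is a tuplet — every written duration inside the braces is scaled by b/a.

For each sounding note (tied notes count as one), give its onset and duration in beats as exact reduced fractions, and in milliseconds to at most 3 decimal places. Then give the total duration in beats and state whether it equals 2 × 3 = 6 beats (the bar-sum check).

1) 0.0ms=0b +1928.571ms=9/4b
2) 1928.571ms=9/4b +642.857ms=3/4b
3) 2571.429ms=3b +2571.429ms=3b
Σ=6b of 6 (70bpm 3/4) — PASS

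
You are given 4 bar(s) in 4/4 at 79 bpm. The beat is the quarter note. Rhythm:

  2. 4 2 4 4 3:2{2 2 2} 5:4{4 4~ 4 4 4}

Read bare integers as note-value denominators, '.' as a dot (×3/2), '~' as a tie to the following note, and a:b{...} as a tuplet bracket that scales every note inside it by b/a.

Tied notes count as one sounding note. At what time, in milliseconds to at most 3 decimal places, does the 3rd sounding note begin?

note 3 onset = 4b = 3037.975ms

1. 0.0ms @ 0 + 2278.481ms (3)
2. 2278.481ms @ 3 + 759.494ms (1)
3. 3037.975ms @ 4 + 1518.987ms (2)
4. 4556.962ms @ 6 + 759.494ms (1)
5. 5316.456ms @ 7 + 759.494ms (1)
6. 6075.949ms @ 8 + 1012.658ms (4/3)
7. 7088.608ms @ 28/3 + 1012.658ms (4/3)
8. 8101.266ms @ 32/3 + 1012.658ms (4/3)
9. 9113.924ms @ 12 + 607.595ms (4/5)
10. 9721.519ms @ 64/5 + 1215.19ms (8/5)
11. 10936.709ms @ 72/5 + 607.595ms (4/5)
12. 11544.304ms @ 76/5 + 607.595ms (4/5)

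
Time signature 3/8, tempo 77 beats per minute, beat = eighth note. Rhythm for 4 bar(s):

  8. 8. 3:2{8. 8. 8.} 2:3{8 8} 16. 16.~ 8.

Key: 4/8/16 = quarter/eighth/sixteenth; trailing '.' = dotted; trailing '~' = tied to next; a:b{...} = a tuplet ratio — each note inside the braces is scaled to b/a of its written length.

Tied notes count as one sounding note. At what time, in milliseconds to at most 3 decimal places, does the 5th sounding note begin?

note 5 onset = 5b = 3896.104ms

1. 0.0ms @ 0 + 1168.831ms (3/2)
2. 1168.831ms @ 3/2 + 1168.831ms (3/2)
3. 2337.662ms @ 3 + 779.221ms (1)
4. 3116.883ms @ 4 + 779.221ms (1)
5. 3896.104ms @ 5 + 779.221ms (1)
6. 4675.325ms @ 6 + 1168.831ms (3/2)
7. 5844.156ms @ 15/2 + 1168.831ms (3/2)
8. 7012.987ms @ 9 + 584.416ms (3/4)
9. 7597.403ms @ 39/4 + 1753.247ms (9/4)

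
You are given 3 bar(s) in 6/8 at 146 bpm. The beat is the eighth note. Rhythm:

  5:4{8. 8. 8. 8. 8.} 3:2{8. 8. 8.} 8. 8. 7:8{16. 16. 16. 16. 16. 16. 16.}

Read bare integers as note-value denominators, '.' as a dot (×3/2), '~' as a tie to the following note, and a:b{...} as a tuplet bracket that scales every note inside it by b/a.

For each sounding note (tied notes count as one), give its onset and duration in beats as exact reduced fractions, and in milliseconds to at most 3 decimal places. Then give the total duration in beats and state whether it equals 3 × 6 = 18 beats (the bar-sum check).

1) 0.0ms=0b +493.151ms=6/5b
2) 493.151ms=6/5b +493.151ms=6/5b
3) 986.301ms=12/5b +493.151ms=6/5b
4) 1479.452ms=18/5b +493.151ms=6/5b
5) 1972.603ms=24/5b +493.151ms=6/5b
6) 2465.753ms=6b +410.959ms=1b
7) 2876.712ms=7b +410.959ms=1b
8) 3287.671ms=8b +410.959ms=1b
9) 3698.63ms=9b +616.438ms=3/2b
10) 4315.068ms=21/2b +616.438ms=3/2b
11) 4931.507ms=12b +352.25ms=6/7b
12) 5283.757ms=90/7b +352.25ms=6/7b
13) 5636.008ms=96/7b +352.25ms=6/7b
14) 5988.258ms=102/7b +352.25ms=6/7b
15) 6340.509ms=108/7b +352.25ms=6/7b
16) 6692.759ms=114/7b +352.25ms=6/7b
17) 7045.01ms=120/7b +352.25ms=6/7b
Σ=18b of 18 (146bpm 6/8) — PASS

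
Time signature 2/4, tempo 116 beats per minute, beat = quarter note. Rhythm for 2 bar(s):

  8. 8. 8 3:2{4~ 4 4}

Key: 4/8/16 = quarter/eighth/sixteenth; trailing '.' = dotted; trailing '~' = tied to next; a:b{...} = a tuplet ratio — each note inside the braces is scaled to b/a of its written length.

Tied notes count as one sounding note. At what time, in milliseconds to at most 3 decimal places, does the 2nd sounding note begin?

1. 0.0ms @ 0 + 387.931ms (3/4)
2. 387.931ms @ 3/4 + 387.931ms (3/4)
3. 775.862ms @ 3/2 + 258.621ms (1/2)
4. 1034.483ms @ 2 + 689.655ms (4/3)
5. 1724.138ms @ 10/3 + 344.828ms (2/3)

note 2 onset = 3/4b = 387.931ms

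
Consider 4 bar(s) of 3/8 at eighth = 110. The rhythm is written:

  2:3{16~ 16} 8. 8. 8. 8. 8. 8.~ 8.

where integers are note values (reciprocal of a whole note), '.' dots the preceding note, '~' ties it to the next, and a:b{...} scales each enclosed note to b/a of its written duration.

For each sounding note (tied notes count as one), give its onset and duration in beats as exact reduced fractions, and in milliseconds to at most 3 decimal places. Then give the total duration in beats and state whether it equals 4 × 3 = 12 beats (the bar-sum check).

1) 0.0ms=0b +818.182ms=3/2b
2) 818.182ms=3/2b +818.182ms=3/2b
3) 1636.364ms=3b +818.182ms=3/2b
4) 2454.545ms=9/2b +818.182ms=3/2b
5) 3272.727ms=6b +818.182ms=3/2b
6) 4090.909ms=15/2b +818.182ms=3/2b
7) 4909.091ms=9b +1636.364ms=3b
Σ=12b of 12 (110bpm 3/8) — PASS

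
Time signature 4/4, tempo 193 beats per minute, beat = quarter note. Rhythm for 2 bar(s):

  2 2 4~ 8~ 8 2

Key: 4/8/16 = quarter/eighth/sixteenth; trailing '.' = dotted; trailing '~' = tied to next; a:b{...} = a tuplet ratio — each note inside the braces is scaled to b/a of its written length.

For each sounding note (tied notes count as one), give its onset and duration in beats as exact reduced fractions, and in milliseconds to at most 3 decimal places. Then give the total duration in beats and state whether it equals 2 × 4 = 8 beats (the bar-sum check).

1) 0.0ms=0b +621.762ms=2b
2) 621.762ms=2b +621.762ms=2b
3) 1243.523ms=4b +621.762ms=2b
4) 1865.285ms=6b +621.762ms=2b
Σ=8b of 8 (193bpm 4/4) — PASS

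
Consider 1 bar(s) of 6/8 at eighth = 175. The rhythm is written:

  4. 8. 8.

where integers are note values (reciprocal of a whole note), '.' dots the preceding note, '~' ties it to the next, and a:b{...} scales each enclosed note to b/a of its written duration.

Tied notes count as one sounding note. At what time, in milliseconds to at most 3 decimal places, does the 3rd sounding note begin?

1. 0.0ms @ 0 + 1028.571ms (3)
2. 1028.571ms @ 3 + 514.286ms (3/2)
3. 1542.857ms @ 9/2 + 514.286ms (3/2)

note 3 onset = 9/2b = 1542.857ms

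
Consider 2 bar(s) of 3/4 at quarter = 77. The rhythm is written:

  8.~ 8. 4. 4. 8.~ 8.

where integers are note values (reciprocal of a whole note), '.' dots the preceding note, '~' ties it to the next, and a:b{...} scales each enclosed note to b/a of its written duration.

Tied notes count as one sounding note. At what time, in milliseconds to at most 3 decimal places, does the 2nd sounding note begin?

1. 0.0ms @ 0 + 1168.831ms (3/2)
2. 1168.831ms @ 3/2 + 1168.831ms (3/2)
3. 2337.662ms @ 3 + 1168.831ms (3/2)
4. 3506.494ms @ 9/2 + 1168.831ms (3/2)

note 2 onset = 3/2b = 1168.831ms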